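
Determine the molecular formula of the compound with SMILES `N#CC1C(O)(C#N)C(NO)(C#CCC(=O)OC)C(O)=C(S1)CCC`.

C15H17N3O5S

Heavy atoms from the SMILES: 15 C, 3 N, 5 O, 1 S.
Implicit hydrogens by atom environment:
  9 × C: no H
  3 × C: 2 H each → 6
  3 × O: 1 H each → 3
  2 × C: 3 H each → 6
  2 × N: no H
  2 × O: no H
  1 × C: 1 H
  1 × N: 1 H
  1 × S: no H
  Total hydrogens = 17.
Molecular formula: C15H17N3O5S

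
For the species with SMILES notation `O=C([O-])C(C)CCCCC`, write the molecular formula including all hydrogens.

Heavy atoms from the SMILES: 8 C, 2 O.
Implicit hydrogens by atom environment:
  4 × C: 2 H each → 8
  2 × C: 3 H each → 6
  1 × C: 1 H
  1 × C: no H
  1 × O: no H
  1 × O (charge -1): no H
  Total hydrogens = 15.
Net charge -1.
Molecular formula: C8H15O2-

C8H15O2-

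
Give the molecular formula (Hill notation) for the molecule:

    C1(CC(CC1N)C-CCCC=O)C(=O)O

Heavy atoms from the SMILES: 11 C, 1 N, 3 O.
Implicit hydrogens by atom environment:
  6 × C: 2 H each → 12
  4 × C: 1 H each → 4
  2 × O: no H
  1 × C: no H
  1 × N: 2 H
  1 × O: 1 H
  Total hydrogens = 19.
Molecular formula: C11H19NO3

C11H19NO3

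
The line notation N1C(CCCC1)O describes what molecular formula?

Heavy atoms from the SMILES: 5 C, 1 N, 1 O.
Implicit hydrogens by atom environment:
  4 × C: 2 H each → 8
  1 × C: 1 H
  1 × N: 1 H
  1 × O: 1 H
  Total hydrogens = 11.
Molecular formula: C5H11NO

C5H11NO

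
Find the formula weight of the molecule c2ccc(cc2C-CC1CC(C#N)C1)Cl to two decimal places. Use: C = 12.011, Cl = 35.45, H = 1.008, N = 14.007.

219.71

Molecular formula: C13H14ClN.
M = 13×12.011 + 1×35.45 + 14×1.008 + 1×14.007 = 219.71 g/mol.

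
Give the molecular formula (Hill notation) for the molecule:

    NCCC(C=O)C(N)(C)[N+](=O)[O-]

C6H13N3O3

Heavy atoms from the SMILES: 6 C, 3 N, 3 O.
Implicit hydrogens by atom environment:
  2 × C: 2 H each → 4
  2 × C: 1 H each → 2
  2 × N: 2 H each → 4
  2 × O: no H
  1 × C: 3 H
  1 × C: no H
  1 × N (charge +1): no H
  1 × O (charge -1): no H
  Total hydrogens = 13.
Molecular formula: C6H13N3O3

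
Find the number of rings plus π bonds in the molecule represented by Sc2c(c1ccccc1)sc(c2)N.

7

Molecular formula from the SMILES: C10H9NS2.
DoU = (2C + 2 + N − H − X)/2 = (2·10 + 2 + 1 − 9 − 0)/2 = 14/2 = 7.
(Structurally: 2 ring(s) + 5 π bond(s) = 7.)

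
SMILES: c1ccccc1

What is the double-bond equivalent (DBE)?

Molecular formula from the SMILES: C6H6.
DoU = (2C + 2 + N − H − X)/2 = (2·6 + 2 + 0 − 6 − 0)/2 = 8/2 = 4.
(Structurally: 1 ring(s) + 3 π bond(s) = 4.)

4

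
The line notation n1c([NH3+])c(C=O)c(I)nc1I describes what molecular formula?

Heavy atoms from the SMILES: 5 C, 2 I, 3 N, 1 O.
Implicit hydrogens by atom environment:
  4 × C (aromatic): no H
  2 × I: no H
  2 × N (aromatic): no H
  1 × C: 1 H
  1 × N (charge +1): 3 H
  1 × O: no H
  Total hydrogens = 4.
Net charge +1.
Molecular formula: C5H4I2N3O+

C5H4I2N3O+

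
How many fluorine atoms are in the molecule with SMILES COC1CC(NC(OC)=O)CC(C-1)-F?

1

The symbol for fluorine appears 1 time in the SMILES.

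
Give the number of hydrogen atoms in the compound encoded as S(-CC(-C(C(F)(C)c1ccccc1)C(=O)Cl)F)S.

Hydrogens are implicit in SMILES; fill each atom to its normal valence:
  5 × C (aromatic): 1 H each → 5
  2 × C: 1 H each → 2
  2 × C: no H
  2 × F: no H
  1 × C: 3 H
  1 × C: 2 H
  1 × C (aromatic): no H
  1 × Cl: no H
  1 × O: no H
  1 × S: 1 H
  1 × S: no H
  Total hydrogens = 13.

13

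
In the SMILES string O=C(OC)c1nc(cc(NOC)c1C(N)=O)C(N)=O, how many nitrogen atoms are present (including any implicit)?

4

The symbol for nitrogen appears 4 times in the SMILES.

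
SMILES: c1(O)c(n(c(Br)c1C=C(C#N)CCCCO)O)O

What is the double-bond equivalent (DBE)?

6

Molecular formula from the SMILES: C11H13BrN2O4.
DoU = (2C + 2 + N − H − X)/2 = (2·11 + 2 + 2 − 13 − 1)/2 = 12/2 = 6.
(Structurally: 1 ring(s) + 5 π bond(s) = 6.)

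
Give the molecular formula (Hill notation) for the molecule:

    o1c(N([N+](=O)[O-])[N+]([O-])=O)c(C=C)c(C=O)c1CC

Heavy atoms from the SMILES: 9 C, 3 N, 6 O.
Implicit hydrogens by atom environment:
  4 × C (aromatic): no H
  3 × O: no H
  2 × C: 2 H each → 4
  2 × C: 1 H each → 2
  2 × N (charge +1): no H
  2 × O (charge -1): no H
  1 × C: 3 H
  1 × N: no H
  1 × O (aromatic): no H
  Total hydrogens = 9.
Molecular formula: C9H9N3O6

C9H9N3O6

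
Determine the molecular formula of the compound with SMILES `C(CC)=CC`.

Heavy atoms from the SMILES: 5 C.
Implicit hydrogens by atom environment:
  2 × C: 3 H each → 6
  2 × C: 1 H each → 2
  1 × C: 2 H
  Total hydrogens = 10.
Molecular formula: C5H10

C5H10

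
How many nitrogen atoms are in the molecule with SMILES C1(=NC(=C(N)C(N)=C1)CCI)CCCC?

The symbol for nitrogen appears 3 times in the SMILES.

3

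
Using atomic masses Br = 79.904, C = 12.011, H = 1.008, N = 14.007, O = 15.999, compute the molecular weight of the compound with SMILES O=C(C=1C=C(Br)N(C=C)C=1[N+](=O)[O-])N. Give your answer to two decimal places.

Molecular formula: C7H6BrN3O3.
M = 1×79.904 + 7×12.011 + 6×1.008 + 3×14.007 + 3×15.999 = 260.05 g/mol.

260.05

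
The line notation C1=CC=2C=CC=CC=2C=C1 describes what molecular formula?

C10H8

Heavy atoms from the SMILES: 10 C.
Implicit hydrogens by atom environment:
  8 × C (aromatic): 1 H each → 8
  2 × C (aromatic): no H
  Total hydrogens = 8.
Molecular formula: C10H8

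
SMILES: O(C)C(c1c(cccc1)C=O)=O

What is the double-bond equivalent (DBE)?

6

Molecular formula from the SMILES: C9H8O3.
DoU = (2C + 2 + N − H − X)/2 = (2·9 + 2 + 0 − 8 − 0)/2 = 12/2 = 6.
(Structurally: 1 ring(s) + 5 π bond(s) = 6.)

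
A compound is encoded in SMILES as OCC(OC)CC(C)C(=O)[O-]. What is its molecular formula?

Heavy atoms from the SMILES: 7 C, 4 O.
Implicit hydrogens by atom environment:
  2 × C: 3 H each → 6
  2 × C: 2 H each → 4
  2 × C: 1 H each → 2
  2 × O: no H
  1 × C: no H
  1 × O: 1 H
  1 × O (charge -1): no H
  Total hydrogens = 13.
Net charge -1.
Molecular formula: C7H13O4-

C7H13O4-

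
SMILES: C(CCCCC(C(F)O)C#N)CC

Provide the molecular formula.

Heavy atoms from the SMILES: 10 C, 1 F, 1 N, 1 O.
Implicit hydrogens by atom environment:
  6 × C: 2 H each → 12
  2 × C: 1 H each → 2
  1 × C: 3 H
  1 × C: no H
  1 × F: no H
  1 × N: no H
  1 × O: 1 H
  Total hydrogens = 18.
Molecular formula: C10H18FNO

C10H18FNO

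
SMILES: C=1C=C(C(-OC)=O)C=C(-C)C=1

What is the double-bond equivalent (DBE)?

5

Molecular formula from the SMILES: C9H10O2.
DoU = (2C + 2 + N − H − X)/2 = (2·9 + 2 + 0 − 10 − 0)/2 = 10/2 = 5.
(Structurally: 1 ring(s) + 4 π bond(s) = 5.)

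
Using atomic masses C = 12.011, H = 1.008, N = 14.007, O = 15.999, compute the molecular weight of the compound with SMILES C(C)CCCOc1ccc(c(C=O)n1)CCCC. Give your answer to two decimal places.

249.35

Molecular formula: C15H23NO2.
M = 15×12.011 + 23×1.008 + 1×14.007 + 2×15.999 = 249.35 g/mol.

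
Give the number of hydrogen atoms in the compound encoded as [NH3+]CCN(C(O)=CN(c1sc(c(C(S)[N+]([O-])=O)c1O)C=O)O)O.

Hydrogens are implicit in SMILES; fill each atom to its normal valence:
  4 × C (aromatic): no H
  4 × O: 1 H each → 4
  3 × C: 1 H each → 3
  2 × C: 2 H each → 4
  2 × N: no H
  2 × O: no H
  1 × C: no H
  1 × N (charge +1): 3 H
  1 × N (charge +1): no H
  1 × O (charge -1): no H
  1 × S: 1 H
  1 × S (aromatic): no H
  Total hydrogens = 15.

15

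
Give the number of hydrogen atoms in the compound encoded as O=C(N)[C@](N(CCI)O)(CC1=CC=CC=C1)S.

Hydrogens are implicit in SMILES; fill each atom to its normal valence:
  5 × C (aromatic): 1 H each → 5
  3 × C: 2 H each → 6
  2 × C: no H
  1 × C (aromatic): no H
  1 × I: no H
  1 × N: 2 H
  1 × N: no H
  1 × O: 1 H
  1 × O: no H
  1 × S: 1 H
  Total hydrogens = 15.

15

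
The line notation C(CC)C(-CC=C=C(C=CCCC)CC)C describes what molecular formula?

C16H28

Heavy atoms from the SMILES: 16 C.
Implicit hydrogens by atom environment:
  6 × C: 2 H each → 12
  4 × C: 3 H each → 12
  4 × C: 1 H each → 4
  2 × C: no H
  Total hydrogens = 28.
Molecular formula: C16H28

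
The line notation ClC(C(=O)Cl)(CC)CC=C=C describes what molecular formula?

Heavy atoms from the SMILES: 8 C, 2 Cl, 1 O.
Implicit hydrogens by atom environment:
  3 × C: 2 H each → 6
  3 × C: no H
  2 × Cl: no H
  1 × C: 3 H
  1 × C: 1 H
  1 × O: no H
  Total hydrogens = 10.
Molecular formula: C8H10Cl2O

C8H10Cl2O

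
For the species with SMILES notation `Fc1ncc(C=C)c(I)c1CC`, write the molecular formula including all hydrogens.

Heavy atoms from the SMILES: 9 C, 1 F, 1 I, 1 N.
Implicit hydrogens by atom environment:
  4 × C (aromatic): no H
  2 × C: 2 H each → 4
  1 × C: 3 H
  1 × C (aromatic): 1 H
  1 × C: 1 H
  1 × F: no H
  1 × I: no H
  1 × N (aromatic): no H
  Total hydrogens = 9.
Molecular formula: C9H9FIN

C9H9FIN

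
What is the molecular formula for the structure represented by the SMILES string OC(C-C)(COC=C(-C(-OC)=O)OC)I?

C9H15IO5

Heavy atoms from the SMILES: 9 C, 1 I, 5 O.
Implicit hydrogens by atom environment:
  4 × O: no H
  3 × C: 3 H each → 9
  3 × C: no H
  2 × C: 2 H each → 4
  1 × C: 1 H
  1 × I: no H
  1 × O: 1 H
  Total hydrogens = 15.
Molecular formula: C9H15IO5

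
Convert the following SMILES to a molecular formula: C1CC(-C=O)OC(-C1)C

C7H12O2

Heavy atoms from the SMILES: 7 C, 2 O.
Implicit hydrogens by atom environment:
  3 × C: 2 H each → 6
  3 × C: 1 H each → 3
  2 × O: no H
  1 × C: 3 H
  Total hydrogens = 12.
Molecular formula: C7H12O2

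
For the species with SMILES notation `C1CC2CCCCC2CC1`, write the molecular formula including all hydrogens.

C10H18

Heavy atoms from the SMILES: 10 C.
Implicit hydrogens by atom environment:
  8 × C: 2 H each → 16
  2 × C: 1 H each → 2
  Total hydrogens = 18.
Molecular formula: C10H18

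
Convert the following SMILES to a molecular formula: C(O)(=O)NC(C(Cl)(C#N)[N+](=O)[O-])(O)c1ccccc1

Heavy atoms from the SMILES: 10 C, 1 Cl, 3 N, 5 O.
Implicit hydrogens by atom environment:
  5 × C (aromatic): 1 H each → 5
  4 × C: no H
  2 × O: 1 H each → 2
  2 × O: no H
  1 × C (aromatic): no H
  1 × Cl: no H
  1 × N: 1 H
  1 × N (charge +1): no H
  1 × N: no H
  1 × O (charge -1): no H
  Total hydrogens = 8.
Molecular formula: C10H8ClN3O5

C10H8ClN3O5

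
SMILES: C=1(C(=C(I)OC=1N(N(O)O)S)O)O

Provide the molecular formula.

C4H5IN2O5S

Heavy atoms from the SMILES: 4 C, 1 I, 2 N, 5 O, 1 S.
Implicit hydrogens by atom environment:
  4 × C (aromatic): no H
  4 × O: 1 H each → 4
  2 × N: no H
  1 × I: no H
  1 × O (aromatic): no H
  1 × S: 1 H
  Total hydrogens = 5.
Molecular formula: C4H5IN2O5S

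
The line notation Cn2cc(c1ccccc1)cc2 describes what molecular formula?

C11H11N

Heavy atoms from the SMILES: 11 C, 1 N.
Implicit hydrogens by atom environment:
  8 × C (aromatic): 1 H each → 8
  2 × C (aromatic): no H
  1 × C: 3 H
  1 × N (aromatic): no H
  Total hydrogens = 11.
Molecular formula: C11H11N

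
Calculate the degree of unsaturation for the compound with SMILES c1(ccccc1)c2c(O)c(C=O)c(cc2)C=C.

Molecular formula from the SMILES: C15H12O2.
DoU = (2C + 2 + N − H − X)/2 = (2·15 + 2 + 0 − 12 − 0)/2 = 20/2 = 10.
(Structurally: 2 ring(s) + 8 π bond(s) = 10.)

10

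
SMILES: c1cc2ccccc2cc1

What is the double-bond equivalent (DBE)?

Molecular formula from the SMILES: C10H8.
DoU = (2C + 2 + N − H − X)/2 = (2·10 + 2 + 0 − 8 − 0)/2 = 14/2 = 7.
(Structurally: 2 ring(s) + 5 π bond(s) = 7.)

7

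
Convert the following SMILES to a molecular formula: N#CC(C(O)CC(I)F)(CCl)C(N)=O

Heavy atoms from the SMILES: 7 C, 1 Cl, 1 F, 1 I, 2 N, 2 O.
Implicit hydrogens by atom environment:
  3 × C: no H
  2 × C: 2 H each → 4
  2 × C: 1 H each → 2
  1 × Cl: no H
  1 × F: no H
  1 × I: no H
  1 × N: 2 H
  1 × N: no H
  1 × O: 1 H
  1 × O: no H
  Total hydrogens = 9.
Molecular formula: C7H9ClFIN2O2

C7H9ClFIN2O2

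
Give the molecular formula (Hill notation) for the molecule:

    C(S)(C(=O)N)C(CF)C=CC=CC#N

Heavy atoms from the SMILES: 9 C, 1 F, 2 N, 1 O, 1 S.
Implicit hydrogens by atom environment:
  6 × C: 1 H each → 6
  2 × C: no H
  1 × C: 2 H
  1 × F: no H
  1 × N: 2 H
  1 × N: no H
  1 × O: no H
  1 × S: 1 H
  Total hydrogens = 11.
Molecular formula: C9H11FN2OS

C9H11FN2OS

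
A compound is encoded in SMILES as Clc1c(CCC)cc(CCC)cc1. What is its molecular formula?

C12H17Cl

Heavy atoms from the SMILES: 12 C, 1 Cl.
Implicit hydrogens by atom environment:
  4 × C: 2 H each → 8
  3 × C (aromatic): 1 H each → 3
  3 × C (aromatic): no H
  2 × C: 3 H each → 6
  1 × Cl: no H
  Total hydrogens = 17.
Molecular formula: C12H17Cl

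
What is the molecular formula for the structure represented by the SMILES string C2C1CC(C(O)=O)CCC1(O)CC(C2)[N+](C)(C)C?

Heavy atoms from the SMILES: 14 C, 1 N, 3 O.
Implicit hydrogens by atom environment:
  6 × C: 2 H each → 12
  3 × C: 3 H each → 9
  3 × C: 1 H each → 3
  2 × C: no H
  2 × O: 1 H each → 2
  1 × N (charge +1): no H
  1 × O: no H
  Total hydrogens = 26.
Net charge +1.
Molecular formula: C14H26NO3+

C14H26NO3+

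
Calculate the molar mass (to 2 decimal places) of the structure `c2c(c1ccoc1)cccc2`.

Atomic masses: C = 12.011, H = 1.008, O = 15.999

Molecular formula: C10H8O.
M = 10×12.011 + 8×1.008 + 1×15.999 = 144.17 g/mol.

144.17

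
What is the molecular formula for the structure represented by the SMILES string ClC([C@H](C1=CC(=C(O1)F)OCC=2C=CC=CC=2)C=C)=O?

C15H12ClFO3

Heavy atoms from the SMILES: 15 C, 1 Cl, 1 F, 3 O.
Implicit hydrogens by atom environment:
  6 × C (aromatic): 1 H each → 6
  4 × C (aromatic): no H
  2 × C: 2 H each → 4
  2 × C: 1 H each → 2
  2 × O: no H
  1 × C: no H
  1 × Cl: no H
  1 × F: no H
  1 × O (aromatic): no H
  Total hydrogens = 12.
Molecular formula: C15H12ClFO3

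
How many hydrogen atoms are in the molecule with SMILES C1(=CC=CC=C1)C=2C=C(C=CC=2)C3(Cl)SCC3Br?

12

Hydrogens are implicit in SMILES; fill each atom to its normal valence:
  9 × C (aromatic): 1 H each → 9
  3 × C (aromatic): no H
  1 × Br: no H
  1 × C: 2 H
  1 × C: 1 H
  1 × C: no H
  1 × Cl: no H
  1 × S: no H
  Total hydrogens = 12.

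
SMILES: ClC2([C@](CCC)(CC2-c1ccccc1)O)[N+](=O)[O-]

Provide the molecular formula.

Heavy atoms from the SMILES: 13 C, 1 Cl, 1 N, 3 O.
Implicit hydrogens by atom environment:
  5 × C (aromatic): 1 H each → 5
  3 × C: 2 H each → 6
  2 × C: no H
  1 × C: 3 H
  1 × C: 1 H
  1 × C (aromatic): no H
  1 × Cl: no H
  1 × N (charge +1): no H
  1 × O: 1 H
  1 × O: no H
  1 × O (charge -1): no H
  Total hydrogens = 16.
Molecular formula: C13H16ClNO3

C13H16ClNO3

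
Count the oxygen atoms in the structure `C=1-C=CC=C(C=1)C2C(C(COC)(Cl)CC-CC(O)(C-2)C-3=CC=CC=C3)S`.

The symbol for oxygen appears 2 times in the SMILES.

2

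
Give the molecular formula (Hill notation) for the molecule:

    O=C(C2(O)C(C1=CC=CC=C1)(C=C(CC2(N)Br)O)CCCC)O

C17H22BrNO4

Heavy atoms from the SMILES: 1 Br, 17 C, 1 N, 4 O.
Implicit hydrogens by atom environment:
  5 × C (aromatic): 1 H each → 5
  5 × C: no H
  4 × C: 2 H each → 8
  3 × O: 1 H each → 3
  1 × Br: no H
  1 × C: 3 H
  1 × C: 1 H
  1 × C (aromatic): no H
  1 × N: 2 H
  1 × O: no H
  Total hydrogens = 22.
Molecular formula: C17H22BrNO4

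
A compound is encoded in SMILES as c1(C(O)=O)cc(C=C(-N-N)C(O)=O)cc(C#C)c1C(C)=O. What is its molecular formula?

Heavy atoms from the SMILES: 14 C, 2 N, 5 O.
Implicit hydrogens by atom environment:
  5 × C: no H
  4 × C (aromatic): no H
  3 × O: no H
  2 × C (aromatic): 1 H each → 2
  2 × C: 1 H each → 2
  2 × O: 1 H each → 2
  1 × C: 3 H
  1 × N: 2 H
  1 × N: 1 H
  Total hydrogens = 12.
Molecular formula: C14H12N2O5

C14H12N2O5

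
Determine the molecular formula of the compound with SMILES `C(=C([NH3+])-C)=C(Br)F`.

C4H6BrFN+

Heavy atoms from the SMILES: 1 Br, 4 C, 1 F, 1 N.
Implicit hydrogens by atom environment:
  3 × C: no H
  1 × Br: no H
  1 × C: 3 H
  1 × F: no H
  1 × N (charge +1): 3 H
  Total hydrogens = 6.
Net charge +1.
Molecular formula: C4H6BrFN+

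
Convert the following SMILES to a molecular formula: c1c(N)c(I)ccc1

C6H6IN

Heavy atoms from the SMILES: 6 C, 1 I, 1 N.
Implicit hydrogens by atom environment:
  4 × C (aromatic): 1 H each → 4
  2 × C (aromatic): no H
  1 × I: no H
  1 × N: 2 H
  Total hydrogens = 6.
Molecular formula: C6H6IN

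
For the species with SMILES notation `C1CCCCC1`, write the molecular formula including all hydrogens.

Heavy atoms from the SMILES: 6 C.
Implicit hydrogens by atom environment:
  6 × C: 2 H each → 12
  Total hydrogens = 12.
Molecular formula: C6H12

C6H12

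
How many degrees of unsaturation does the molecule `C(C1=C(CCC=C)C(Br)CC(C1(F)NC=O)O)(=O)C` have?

5

Molecular formula from the SMILES: C13H17BrFNO3.
DoU = (2C + 2 + N − H − X)/2 = (2·13 + 2 + 1 − 17 − 2)/2 = 10/2 = 5.
(Structurally: 1 ring(s) + 4 π bond(s) = 5.)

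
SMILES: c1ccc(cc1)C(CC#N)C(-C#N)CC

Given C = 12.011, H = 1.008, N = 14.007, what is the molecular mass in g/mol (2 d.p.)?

198.27

Molecular formula: C13H14N2.
M = 13×12.011 + 14×1.008 + 2×14.007 = 198.27 g/mol.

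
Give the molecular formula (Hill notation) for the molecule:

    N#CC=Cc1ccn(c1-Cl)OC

Heavy atoms from the SMILES: 8 C, 1 Cl, 2 N, 1 O.
Implicit hydrogens by atom environment:
  2 × C (aromatic): 1 H each → 2
  2 × C: 1 H each → 2
  2 × C (aromatic): no H
  1 × C: 3 H
  1 × C: no H
  1 × Cl: no H
  1 × N (aromatic): no H
  1 × N: no H
  1 × O: no H
  Total hydrogens = 7.
Molecular formula: C8H7ClN2O

C8H7ClN2O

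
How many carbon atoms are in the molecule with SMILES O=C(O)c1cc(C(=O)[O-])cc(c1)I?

8

The symbol for carbon appears 8 times in the SMILES. Lowercase c denotes aromatic carbon and counts toward C.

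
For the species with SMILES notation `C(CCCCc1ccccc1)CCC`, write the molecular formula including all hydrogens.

Heavy atoms from the SMILES: 14 C.
Implicit hydrogens by atom environment:
  7 × C: 2 H each → 14
  5 × C (aromatic): 1 H each → 5
  1 × C: 3 H
  1 × C (aromatic): no H
  Total hydrogens = 22.
Molecular formula: C14H22

C14H22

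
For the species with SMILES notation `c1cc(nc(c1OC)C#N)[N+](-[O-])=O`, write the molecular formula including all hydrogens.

C7H5N3O3

Heavy atoms from the SMILES: 7 C, 3 N, 3 O.
Implicit hydrogens by atom environment:
  3 × C (aromatic): no H
  2 × C (aromatic): 1 H each → 2
  2 × O: no H
  1 × C: 3 H
  1 × C: no H
  1 × N (aromatic): no H
  1 × N: no H
  1 × N (charge +1): no H
  1 × O (charge -1): no H
  Total hydrogens = 5.
Molecular formula: C7H5N3O3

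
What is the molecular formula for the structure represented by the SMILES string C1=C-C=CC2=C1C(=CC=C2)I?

C10H7I

Heavy atoms from the SMILES: 10 C, 1 I.
Implicit hydrogens by atom environment:
  7 × C (aromatic): 1 H each → 7
  3 × C (aromatic): no H
  1 × I: no H
  Total hydrogens = 7.
Molecular formula: C10H7I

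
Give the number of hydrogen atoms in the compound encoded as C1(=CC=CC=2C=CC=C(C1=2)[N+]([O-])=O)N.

Hydrogens are implicit in SMILES; fill each atom to its normal valence:
  6 × C (aromatic): 1 H each → 6
  4 × C (aromatic): no H
  1 × N: 2 H
  1 × N (charge +1): no H
  1 × O: no H
  1 × O (charge -1): no H
  Total hydrogens = 8.

8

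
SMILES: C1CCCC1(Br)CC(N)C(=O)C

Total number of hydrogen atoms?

Hydrogens are implicit in SMILES; fill each atom to its normal valence:
  5 × C: 2 H each → 10
  2 × C: no H
  1 × Br: no H
  1 × C: 3 H
  1 × C: 1 H
  1 × N: 2 H
  1 × O: no H
  Total hydrogens = 16.

16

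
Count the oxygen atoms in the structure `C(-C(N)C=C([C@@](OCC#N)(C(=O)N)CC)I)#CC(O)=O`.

The symbol for oxygen appears 4 times in the SMILES.

4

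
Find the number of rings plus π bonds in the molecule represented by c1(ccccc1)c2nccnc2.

Molecular formula from the SMILES: C10H8N2.
DoU = (2C + 2 + N − H − X)/2 = (2·10 + 2 + 2 − 8 − 0)/2 = 16/2 = 8.
(Structurally: 2 ring(s) + 6 π bond(s) = 8.)

8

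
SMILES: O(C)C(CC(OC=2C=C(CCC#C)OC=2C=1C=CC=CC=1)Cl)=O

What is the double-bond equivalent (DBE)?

Molecular formula from the SMILES: C18H17ClO4.
DoU = (2C + 2 + N − H − X)/2 = (2·18 + 2 + 0 − 17 − 1)/2 = 20/2 = 10.
(Structurally: 2 ring(s) + 8 π bond(s) = 10.)

10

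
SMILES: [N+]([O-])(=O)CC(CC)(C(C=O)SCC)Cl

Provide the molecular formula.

Heavy atoms from the SMILES: 8 C, 1 Cl, 1 N, 3 O, 1 S.
Implicit hydrogens by atom environment:
  3 × C: 2 H each → 6
  2 × C: 3 H each → 6
  2 × C: 1 H each → 2
  2 × O: no H
  1 × C: no H
  1 × Cl: no H
  1 × N (charge +1): no H
  1 × O (charge -1): no H
  1 × S: no H
  Total hydrogens = 14.
Molecular formula: C8H14ClNO3S

C8H14ClNO3S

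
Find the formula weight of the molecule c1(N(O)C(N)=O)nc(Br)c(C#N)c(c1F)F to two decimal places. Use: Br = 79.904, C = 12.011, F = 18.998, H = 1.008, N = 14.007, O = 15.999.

293.03

Molecular formula: C7H3BrF2N4O2.
M = 1×79.904 + 7×12.011 + 2×18.998 + 3×1.008 + 4×14.007 + 2×15.999 = 293.03 g/mol.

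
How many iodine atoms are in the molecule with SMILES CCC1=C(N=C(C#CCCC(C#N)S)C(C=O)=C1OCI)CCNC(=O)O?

The symbol for iodine appears 1 time in the SMILES.

1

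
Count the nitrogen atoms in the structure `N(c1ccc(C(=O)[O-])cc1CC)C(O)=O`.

The symbol for nitrogen appears 1 time in the SMILES.

1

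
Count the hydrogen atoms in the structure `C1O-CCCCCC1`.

Hydrogens are implicit in SMILES; fill each atom to its normal valence:
  7 × C: 2 H each → 14
  1 × O: no H
  Total hydrogens = 14.

14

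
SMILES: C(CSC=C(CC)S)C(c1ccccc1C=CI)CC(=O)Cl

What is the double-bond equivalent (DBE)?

7

Molecular formula from the SMILES: C17H20ClIOS2.
DoU = (2C + 2 + N − H − X)/2 = (2·17 + 2 + 0 − 20 − 2)/2 = 14/2 = 7.
(Structurally: 1 ring(s) + 6 π bond(s) = 7.)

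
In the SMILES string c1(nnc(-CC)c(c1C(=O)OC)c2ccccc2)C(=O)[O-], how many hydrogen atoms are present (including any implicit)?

Hydrogens are implicit in SMILES; fill each atom to its normal valence:
  5 × C (aromatic): 1 H each → 5
  5 × C (aromatic): no H
  3 × O: no H
  2 × C: 3 H each → 6
  2 × C: no H
  2 × N (aromatic): no H
  1 × C: 2 H
  1 × O (charge -1): no H
  Total hydrogens = 13.

13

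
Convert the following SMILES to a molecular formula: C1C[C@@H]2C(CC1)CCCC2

C10H18

Heavy atoms from the SMILES: 10 C.
Implicit hydrogens by atom environment:
  8 × C: 2 H each → 16
  2 × C: 1 H each → 2
  Total hydrogens = 18.
Molecular formula: C10H18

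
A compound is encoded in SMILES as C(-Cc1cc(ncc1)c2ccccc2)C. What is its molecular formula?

Heavy atoms from the SMILES: 14 C, 1 N.
Implicit hydrogens by atom environment:
  8 × C (aromatic): 1 H each → 8
  3 × C (aromatic): no H
  2 × C: 2 H each → 4
  1 × C: 3 H
  1 × N (aromatic): no H
  Total hydrogens = 15.
Molecular formula: C14H15N

C14H15N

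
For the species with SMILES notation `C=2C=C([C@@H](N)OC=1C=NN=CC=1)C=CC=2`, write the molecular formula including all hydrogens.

Heavy atoms from the SMILES: 11 C, 3 N, 1 O.
Implicit hydrogens by atom environment:
  8 × C (aromatic): 1 H each → 8
  2 × C (aromatic): no H
  2 × N (aromatic): no H
  1 × C: 1 H
  1 × N: 2 H
  1 × O: no H
  Total hydrogens = 11.
Molecular formula: C11H11N3O

C11H11N3O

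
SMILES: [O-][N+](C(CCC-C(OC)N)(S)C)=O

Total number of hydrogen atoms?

Hydrogens are implicit in SMILES; fill each atom to its normal valence:
  3 × C: 2 H each → 6
  2 × C: 3 H each → 6
  2 × O: no H
  1 × C: 1 H
  1 × C: no H
  1 × N: 2 H
  1 × N (charge +1): no H
  1 × O (charge -1): no H
  1 × S: 1 H
  Total hydrogens = 16.

16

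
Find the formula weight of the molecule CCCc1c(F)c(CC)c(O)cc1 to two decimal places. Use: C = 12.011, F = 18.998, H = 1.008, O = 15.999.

182.24

Molecular formula: C11H15FO.
M = 11×12.011 + 1×18.998 + 15×1.008 + 1×15.999 = 182.24 g/mol.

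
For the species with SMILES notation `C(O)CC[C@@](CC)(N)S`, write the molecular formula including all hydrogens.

Heavy atoms from the SMILES: 6 C, 1 N, 1 O, 1 S.
Implicit hydrogens by atom environment:
  4 × C: 2 H each → 8
  1 × C: 3 H
  1 × C: no H
  1 × N: 2 H
  1 × O: 1 H
  1 × S: 1 H
  Total hydrogens = 15.
Molecular formula: C6H15NOS

C6H15NOS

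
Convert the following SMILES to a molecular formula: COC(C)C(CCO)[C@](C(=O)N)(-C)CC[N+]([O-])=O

Heavy atoms from the SMILES: 11 C, 2 N, 5 O.
Implicit hydrogens by atom environment:
  4 × C: 2 H each → 8
  3 × C: 3 H each → 9
  3 × O: no H
  2 × C: 1 H each → 2
  2 × C: no H
  1 × N: 2 H
  1 × N (charge +1): no H
  1 × O: 1 H
  1 × O (charge -1): no H
  Total hydrogens = 22.
Molecular formula: C11H22N2O5

C11H22N2O5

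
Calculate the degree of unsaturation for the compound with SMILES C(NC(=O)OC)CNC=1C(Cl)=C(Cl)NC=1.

4

Molecular formula from the SMILES: C8H11Cl2N3O2.
DoU = (2C + 2 + N − H − X)/2 = (2·8 + 2 + 3 − 11 − 2)/2 = 8/2 = 4.
(Structurally: 1 ring(s) + 3 π bond(s) = 4.)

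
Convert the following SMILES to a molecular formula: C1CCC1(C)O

Heavy atoms from the SMILES: 5 C, 1 O.
Implicit hydrogens by atom environment:
  3 × C: 2 H each → 6
  1 × C: 3 H
  1 × C: no H
  1 × O: 1 H
  Total hydrogens = 10.
Molecular formula: C5H10O

C5H10O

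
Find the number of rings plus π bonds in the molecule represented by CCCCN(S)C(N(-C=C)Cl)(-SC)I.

1

Molecular formula from the SMILES: C8H16ClIN2S2.
DoU = (2C + 2 + N − H − X)/2 = (2·8 + 2 + 2 − 16 − 2)/2 = 2/2 = 1.
(Structurally: 0 ring(s) + 1 π bond(s) = 1.)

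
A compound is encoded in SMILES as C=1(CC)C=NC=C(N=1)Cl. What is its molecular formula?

Heavy atoms from the SMILES: 6 C, 1 Cl, 2 N.
Implicit hydrogens by atom environment:
  2 × C (aromatic): 1 H each → 2
  2 × C (aromatic): no H
  2 × N (aromatic): no H
  1 × C: 3 H
  1 × C: 2 H
  1 × Cl: no H
  Total hydrogens = 7.
Molecular formula: C6H7ClN2

C6H7ClN2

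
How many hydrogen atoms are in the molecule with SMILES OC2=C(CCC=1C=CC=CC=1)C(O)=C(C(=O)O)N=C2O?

Hydrogens are implicit in SMILES; fill each atom to its normal valence:
  6 × C (aromatic): no H
  5 × C (aromatic): 1 H each → 5
  4 × O: 1 H each → 4
  2 × C: 2 H each → 4
  1 × C: no H
  1 × N (aromatic): no H
  1 × O: no H
  Total hydrogens = 13.

13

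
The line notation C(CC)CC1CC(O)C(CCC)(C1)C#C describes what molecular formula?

Heavy atoms from the SMILES: 14 C, 1 O.
Implicit hydrogens by atom environment:
  7 × C: 2 H each → 14
  3 × C: 1 H each → 3
  2 × C: 3 H each → 6
  2 × C: no H
  1 × O: 1 H
  Total hydrogens = 24.
Molecular formula: C14H24O

C14H24O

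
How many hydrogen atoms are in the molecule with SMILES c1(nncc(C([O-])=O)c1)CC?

Hydrogens are implicit in SMILES; fill each atom to its normal valence:
  2 × C (aromatic): 1 H each → 2
  2 × C (aromatic): no H
  2 × N (aromatic): no H
  1 × C: 3 H
  1 × C: 2 H
  1 × C: no H
  1 × O: no H
  1 × O (charge -1): no H
  Total hydrogens = 7.

7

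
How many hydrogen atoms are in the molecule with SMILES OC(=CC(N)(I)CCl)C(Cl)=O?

6

Hydrogens are implicit in SMILES; fill each atom to its normal valence:
  3 × C: no H
  2 × Cl: no H
  1 × C: 2 H
  1 × C: 1 H
  1 × I: no H
  1 × N: 2 H
  1 × O: 1 H
  1 × O: no H
  Total hydrogens = 6.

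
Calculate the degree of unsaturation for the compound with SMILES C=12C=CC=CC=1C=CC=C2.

7

Molecular formula from the SMILES: C10H8.
DoU = (2C + 2 + N − H − X)/2 = (2·10 + 2 + 0 − 8 − 0)/2 = 14/2 = 7.
(Structurally: 2 ring(s) + 5 π bond(s) = 7.)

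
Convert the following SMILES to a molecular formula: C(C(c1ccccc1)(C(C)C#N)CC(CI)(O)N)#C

C15H17IN2O

Heavy atoms from the SMILES: 15 C, 1 I, 2 N, 1 O.
Implicit hydrogens by atom environment:
  5 × C (aromatic): 1 H each → 5
  4 × C: no H
  2 × C: 2 H each → 4
  2 × C: 1 H each → 2
  1 × C: 3 H
  1 × C (aromatic): no H
  1 × I: no H
  1 × N: 2 H
  1 × N: no H
  1 × O: 1 H
  Total hydrogens = 17.
Molecular formula: C15H17IN2O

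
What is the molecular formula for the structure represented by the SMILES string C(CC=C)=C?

Heavy atoms from the SMILES: 5 C.
Implicit hydrogens by atom environment:
  3 × C: 2 H each → 6
  2 × C: 1 H each → 2
  Total hydrogens = 8.
Molecular formula: C5H8

C5H8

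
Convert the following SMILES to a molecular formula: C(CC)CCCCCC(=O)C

Heavy atoms from the SMILES: 10 C, 1 O.
Implicit hydrogens by atom environment:
  7 × C: 2 H each → 14
  2 × C: 3 H each → 6
  1 × C: no H
  1 × O: no H
  Total hydrogens = 20.
Molecular formula: C10H20O

C10H20O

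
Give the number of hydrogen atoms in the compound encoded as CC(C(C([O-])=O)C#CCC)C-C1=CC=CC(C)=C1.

19

Hydrogens are implicit in SMILES; fill each atom to its normal valence:
  4 × C (aromatic): 1 H each → 4
  3 × C: 3 H each → 9
  3 × C: no H
  2 × C: 2 H each → 4
  2 × C: 1 H each → 2
  2 × C (aromatic): no H
  1 × O: no H
  1 × O (charge -1): no H
  Total hydrogens = 19.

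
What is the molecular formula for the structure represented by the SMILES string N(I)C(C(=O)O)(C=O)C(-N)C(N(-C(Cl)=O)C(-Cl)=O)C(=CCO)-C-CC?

C13H18Cl2IN3O6

Heavy atoms from the SMILES: 13 C, 2 Cl, 1 I, 3 N, 6 O.
Implicit hydrogens by atom environment:
  5 × C: no H
  4 × C: 1 H each → 4
  4 × O: no H
  3 × C: 2 H each → 6
  2 × Cl: no H
  2 × O: 1 H each → 2
  1 × C: 3 H
  1 × I: no H
  1 × N: 2 H
  1 × N: 1 H
  1 × N: no H
  Total hydrogens = 18.
Molecular formula: C13H18Cl2IN3O6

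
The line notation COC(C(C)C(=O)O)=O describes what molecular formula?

Heavy atoms from the SMILES: 5 C, 4 O.
Implicit hydrogens by atom environment:
  3 × O: no H
  2 × C: 3 H each → 6
  2 × C: no H
  1 × C: 1 H
  1 × O: 1 H
  Total hydrogens = 8.
Molecular formula: C5H8O4

C5H8O4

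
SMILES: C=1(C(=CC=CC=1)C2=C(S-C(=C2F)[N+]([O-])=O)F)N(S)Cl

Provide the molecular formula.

Heavy atoms from the SMILES: 10 C, 1 Cl, 2 F, 2 N, 2 O, 2 S.
Implicit hydrogens by atom environment:
  6 × C (aromatic): no H
  4 × C (aromatic): 1 H each → 4
  2 × F: no H
  1 × Cl: no H
  1 × N (charge +1): no H
  1 × N: no H
  1 × O: no H
  1 × O (charge -1): no H
  1 × S: 1 H
  1 × S (aromatic): no H
  Total hydrogens = 5.
Molecular formula: C10H5ClF2N2O2S2

C10H5ClF2N2O2S2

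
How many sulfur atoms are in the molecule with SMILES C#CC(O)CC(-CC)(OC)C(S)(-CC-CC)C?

The symbol for sulfur appears 1 time in the SMILES.

1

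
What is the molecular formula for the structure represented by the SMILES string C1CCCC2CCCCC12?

Heavy atoms from the SMILES: 10 C.
Implicit hydrogens by atom environment:
  8 × C: 2 H each → 16
  2 × C: 1 H each → 2
  Total hydrogens = 18.
Molecular formula: C10H18

C10H18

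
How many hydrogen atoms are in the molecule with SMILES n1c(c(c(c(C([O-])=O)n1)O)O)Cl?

Hydrogens are implicit in SMILES; fill each atom to its normal valence:
  4 × C (aromatic): no H
  2 × N (aromatic): no H
  2 × O: 1 H each → 2
  1 × C: no H
  1 × Cl: no H
  1 × O: no H
  1 × O (charge -1): no H
  Total hydrogens = 2.

2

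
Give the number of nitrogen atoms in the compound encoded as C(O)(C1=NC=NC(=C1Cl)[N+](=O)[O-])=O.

The symbol for nitrogen appears 3 times in the SMILES.

3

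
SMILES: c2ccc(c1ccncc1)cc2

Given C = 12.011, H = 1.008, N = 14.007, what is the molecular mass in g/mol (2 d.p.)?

Molecular formula: C11H9N.
M = 11×12.011 + 9×1.008 + 1×14.007 = 155.20 g/mol.

155.20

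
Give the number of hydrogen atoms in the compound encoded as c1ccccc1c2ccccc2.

Hydrogens are implicit in SMILES; fill each atom to its normal valence:
  10 × C (aromatic): 1 H each → 10
  2 × C (aromatic): no H
  Total hydrogens = 10.

10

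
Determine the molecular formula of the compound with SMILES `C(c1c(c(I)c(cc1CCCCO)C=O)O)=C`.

C13H15IO3

Heavy atoms from the SMILES: 13 C, 1 I, 3 O.
Implicit hydrogens by atom environment:
  5 × C: 2 H each → 10
  5 × C (aromatic): no H
  2 × C: 1 H each → 2
  2 × O: 1 H each → 2
  1 × C (aromatic): 1 H
  1 × I: no H
  1 × O: no H
  Total hydrogens = 15.
Molecular formula: C13H15IO3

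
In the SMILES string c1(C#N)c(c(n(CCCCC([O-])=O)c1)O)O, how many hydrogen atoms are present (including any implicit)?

11

Hydrogens are implicit in SMILES; fill each atom to its normal valence:
  4 × C: 2 H each → 8
  3 × C (aromatic): no H
  2 × C: no H
  2 × O: 1 H each → 2
  1 × C (aromatic): 1 H
  1 × N (aromatic): no H
  1 × N: no H
  1 × O: no H
  1 × O (charge -1): no H
  Total hydrogens = 11.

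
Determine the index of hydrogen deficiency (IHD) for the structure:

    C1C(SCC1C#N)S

Molecular formula from the SMILES: C5H7NS2.
DoU = (2C + 2 + N − H − X)/2 = (2·5 + 2 + 1 − 7 − 0)/2 = 6/2 = 3.
(Structurally: 1 ring(s) + 2 π bond(s) = 3.)

3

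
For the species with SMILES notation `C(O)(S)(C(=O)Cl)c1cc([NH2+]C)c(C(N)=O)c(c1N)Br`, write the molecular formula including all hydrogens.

C10H12BrClN3O3S+

Heavy atoms from the SMILES: 1 Br, 10 C, 1 Cl, 3 N, 3 O, 1 S.
Implicit hydrogens by atom environment:
  5 × C (aromatic): no H
  3 × C: no H
  2 × N: 2 H each → 4
  2 × O: no H
  1 × Br: no H
  1 × C: 3 H
  1 × C (aromatic): 1 H
  1 × Cl: no H
  1 × N (charge +1): 2 H
  1 × O: 1 H
  1 × S: 1 H
  Total hydrogens = 12.
Net charge +1.
Molecular formula: C10H12BrClN3O3S+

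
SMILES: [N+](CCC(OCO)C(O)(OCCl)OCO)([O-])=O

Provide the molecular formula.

Heavy atoms from the SMILES: 7 C, 1 Cl, 1 N, 8 O.
Implicit hydrogens by atom environment:
  5 × C: 2 H each → 10
  4 × O: no H
  3 × O: 1 H each → 3
  1 × C: 1 H
  1 × C: no H
  1 × Cl: no H
  1 × N (charge +1): no H
  1 × O (charge -1): no H
  Total hydrogens = 14.
Molecular formula: C7H14ClNO8

C7H14ClNO8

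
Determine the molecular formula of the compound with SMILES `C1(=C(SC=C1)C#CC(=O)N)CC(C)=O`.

C10H9NO2S

Heavy atoms from the SMILES: 10 C, 1 N, 2 O, 1 S.
Implicit hydrogens by atom environment:
  4 × C: no H
  2 × C (aromatic): 1 H each → 2
  2 × C (aromatic): no H
  2 × O: no H
  1 × C: 3 H
  1 × C: 2 H
  1 × N: 2 H
  1 × S (aromatic): no H
  Total hydrogens = 9.
Molecular formula: C10H9NO2S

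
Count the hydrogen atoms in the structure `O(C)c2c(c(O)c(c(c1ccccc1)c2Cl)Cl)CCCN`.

Hydrogens are implicit in SMILES; fill each atom to its normal valence:
  7 × C (aromatic): no H
  5 × C (aromatic): 1 H each → 5
  3 × C: 2 H each → 6
  2 × Cl: no H
  1 × C: 3 H
  1 × N: 2 H
  1 × O: 1 H
  1 × O: no H
  Total hydrogens = 17.

17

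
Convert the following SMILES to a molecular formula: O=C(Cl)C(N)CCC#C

Heavy atoms from the SMILES: 6 C, 1 Cl, 1 N, 1 O.
Implicit hydrogens by atom environment:
  2 × C: 2 H each → 4
  2 × C: 1 H each → 2
  2 × C: no H
  1 × Cl: no H
  1 × N: 2 H
  1 × O: no H
  Total hydrogens = 8.
Molecular formula: C6H8ClNO

C6H8ClNO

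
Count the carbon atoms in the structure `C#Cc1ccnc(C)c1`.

The symbol for carbon appears 8 times in the SMILES. Lowercase c denotes aromatic carbon and counts toward C.

8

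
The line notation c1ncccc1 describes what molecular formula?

Heavy atoms from the SMILES: 5 C, 1 N.
Implicit hydrogens by atom environment:
  5 × C (aromatic): 1 H each → 5
  1 × N (aromatic): no H
  Total hydrogens = 5.
Molecular formula: C5H5N

C5H5N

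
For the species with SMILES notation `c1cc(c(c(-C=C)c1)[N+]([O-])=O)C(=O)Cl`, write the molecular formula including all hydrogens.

Heavy atoms from the SMILES: 9 C, 1 Cl, 1 N, 3 O.
Implicit hydrogens by atom environment:
  3 × C (aromatic): 1 H each → 3
  3 × C (aromatic): no H
  2 × O: no H
  1 × C: 2 H
  1 × C: 1 H
  1 × C: no H
  1 × Cl: no H
  1 × N (charge +1): no H
  1 × O (charge -1): no H
  Total hydrogens = 6.
Molecular formula: C9H6ClNO3

C9H6ClNO3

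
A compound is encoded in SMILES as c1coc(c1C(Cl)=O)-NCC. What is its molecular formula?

C7H8ClNO2

Heavy atoms from the SMILES: 7 C, 1 Cl, 1 N, 2 O.
Implicit hydrogens by atom environment:
  2 × C (aromatic): 1 H each → 2
  2 × C (aromatic): no H
  1 × C: 3 H
  1 × C: 2 H
  1 × C: no H
  1 × Cl: no H
  1 × N: 1 H
  1 × O (aromatic): no H
  1 × O: no H
  Total hydrogens = 8.
Molecular formula: C7H8ClNO2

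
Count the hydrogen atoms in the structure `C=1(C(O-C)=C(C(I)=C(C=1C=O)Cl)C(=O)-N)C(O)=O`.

Hydrogens are implicit in SMILES; fill each atom to its normal valence:
  6 × C (aromatic): no H
  4 × O: no H
  2 × C: no H
  1 × C: 3 H
  1 × C: 1 H
  1 × Cl: no H
  1 × I: no H
  1 × N: 2 H
  1 × O: 1 H
  Total hydrogens = 7.

7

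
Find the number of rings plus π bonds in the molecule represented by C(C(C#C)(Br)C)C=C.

Molecular formula from the SMILES: C7H9Br.
DoU = (2C + 2 + N − H − X)/2 = (2·7 + 2 + 0 − 9 − 1)/2 = 6/2 = 3.
(Structurally: 0 ring(s) + 3 π bond(s) = 3.)

3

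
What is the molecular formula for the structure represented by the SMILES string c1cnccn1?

C4H4N2

Heavy atoms from the SMILES: 4 C, 2 N.
Implicit hydrogens by atom environment:
  4 × C (aromatic): 1 H each → 4
  2 × N (aromatic): no H
  Total hydrogens = 4.
Molecular formula: C4H4N2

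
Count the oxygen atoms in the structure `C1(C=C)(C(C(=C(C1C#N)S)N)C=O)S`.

The symbol for oxygen appears 1 time in the SMILES.

1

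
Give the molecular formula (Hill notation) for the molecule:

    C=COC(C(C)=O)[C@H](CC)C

C9H16O2

Heavy atoms from the SMILES: 9 C, 2 O.
Implicit hydrogens by atom environment:
  3 × C: 3 H each → 9
  3 × C: 1 H each → 3
  2 × C: 2 H each → 4
  2 × O: no H
  1 × C: no H
  Total hydrogens = 16.
Molecular formula: C9H16O2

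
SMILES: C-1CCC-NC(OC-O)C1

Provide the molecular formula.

C7H15NO2

Heavy atoms from the SMILES: 7 C, 1 N, 2 O.
Implicit hydrogens by atom environment:
  6 × C: 2 H each → 12
  1 × C: 1 H
  1 × N: 1 H
  1 × O: 1 H
  1 × O: no H
  Total hydrogens = 15.
Molecular formula: C7H15NO2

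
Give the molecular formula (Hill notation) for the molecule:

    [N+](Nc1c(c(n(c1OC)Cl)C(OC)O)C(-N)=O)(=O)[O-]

C8H11ClN4O6

Heavy atoms from the SMILES: 8 C, 1 Cl, 4 N, 6 O.
Implicit hydrogens by atom environment:
  4 × C (aromatic): no H
  4 × O: no H
  2 × C: 3 H each → 6
  1 × C: 1 H
  1 × C: no H
  1 × Cl: no H
  1 × N: 2 H
  1 × N: 1 H
  1 × N (aromatic): no H
  1 × N (charge +1): no H
  1 × O: 1 H
  1 × O (charge -1): no H
  Total hydrogens = 11.
Molecular formula: C8H11ClN4O6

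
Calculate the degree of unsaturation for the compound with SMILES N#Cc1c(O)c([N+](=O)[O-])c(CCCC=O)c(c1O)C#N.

Molecular formula from the SMILES: C12H9N3O5.
DoU = (2C + 2 + N − H − X)/2 = (2·12 + 2 + 3 − 9 − 0)/2 = 20/2 = 10.
(Structurally: 1 ring(s) + 9 π bond(s) = 10.)

10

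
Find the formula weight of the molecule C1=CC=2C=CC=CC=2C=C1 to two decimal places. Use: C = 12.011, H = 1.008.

128.17

Molecular formula: C10H8.
M = 10×12.011 + 8×1.008 = 128.17 g/mol.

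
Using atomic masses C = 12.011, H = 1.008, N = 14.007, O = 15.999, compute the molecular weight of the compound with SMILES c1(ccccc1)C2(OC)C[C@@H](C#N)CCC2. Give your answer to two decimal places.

Molecular formula: C14H17NO.
M = 14×12.011 + 17×1.008 + 1×14.007 + 1×15.999 = 215.30 g/mol.

215.30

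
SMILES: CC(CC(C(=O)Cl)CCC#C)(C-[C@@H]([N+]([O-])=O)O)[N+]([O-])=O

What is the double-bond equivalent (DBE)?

Molecular formula from the SMILES: C11H15ClN2O6.
DoU = (2C + 2 + N − H − X)/2 = (2·11 + 2 + 2 − 15 − 1)/2 = 10/2 = 5.
(Structurally: 0 ring(s) + 5 π bond(s) = 5.)

5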